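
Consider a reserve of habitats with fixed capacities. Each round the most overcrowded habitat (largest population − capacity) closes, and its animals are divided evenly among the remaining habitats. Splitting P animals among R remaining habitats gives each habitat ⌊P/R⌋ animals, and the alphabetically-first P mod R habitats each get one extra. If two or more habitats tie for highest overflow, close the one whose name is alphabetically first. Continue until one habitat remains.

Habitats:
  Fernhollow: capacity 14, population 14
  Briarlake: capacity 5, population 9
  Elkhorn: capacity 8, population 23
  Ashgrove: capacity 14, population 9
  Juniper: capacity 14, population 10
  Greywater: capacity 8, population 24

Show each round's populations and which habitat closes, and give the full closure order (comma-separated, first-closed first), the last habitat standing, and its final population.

Round 1: Ashgrove=9 Briarlake=9 Elkhorn=23 Fernhollow=14 Greywater=24 Juniper=10 → close Greywater (overflow 16)
  24÷5 = 4 each, +1 to first 4
Round 2: Ashgrove=14 Briarlake=14 Elkhorn=28 Fernhollow=19 Juniper=14 → close Elkhorn (overflow 20)
  28÷4 = 7 each, +1 to first 0
Round 3: Ashgrove=21 Briarlake=21 Fernhollow=26 Juniper=21 → close Briarlake (overflow 16)
  21÷3 = 7 each, +1 to first 0
Round 4: Ashgrove=28 Fernhollow=33 Juniper=28 → close Fernhollow (overflow 19)
  33÷2 = 16 each, +1 to first 1
Round 5: Ashgrove=45 Juniper=44 → close Ashgrove (overflow 31)
  45÷1 = 45 each, +1 to first 0

Closure order: Greywater, Elkhorn, Briarlake, Fernhollow, Ashgrove
Last habitat: Juniper with 89 animals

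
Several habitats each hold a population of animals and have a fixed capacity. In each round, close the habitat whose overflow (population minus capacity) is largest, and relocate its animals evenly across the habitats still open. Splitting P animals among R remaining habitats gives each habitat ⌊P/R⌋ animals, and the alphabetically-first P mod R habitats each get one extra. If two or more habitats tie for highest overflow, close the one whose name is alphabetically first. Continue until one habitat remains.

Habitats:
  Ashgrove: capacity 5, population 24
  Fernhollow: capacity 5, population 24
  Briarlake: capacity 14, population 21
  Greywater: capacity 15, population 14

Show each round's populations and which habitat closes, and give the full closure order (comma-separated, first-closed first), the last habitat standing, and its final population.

Round 1: Ashgrove=24 Briarlake=21 Fernhollow=24 Greywater=14 → close Ashgrove (overflow 19)
  24÷3 = 8 each, +1 to first 0
Round 2: Briarlake=29 Fernhollow=32 Greywater=22 → close Fernhollow (overflow 27)
  32÷2 = 16 each, +1 to first 0
Round 3: Briarlake=45 Greywater=38 → close Briarlake (overflow 31)
  45÷1 = 45 each, +1 to first 0

Closure order: Ashgrove, Fernhollow, Briarlake
Last habitat: Greywater with 83 animals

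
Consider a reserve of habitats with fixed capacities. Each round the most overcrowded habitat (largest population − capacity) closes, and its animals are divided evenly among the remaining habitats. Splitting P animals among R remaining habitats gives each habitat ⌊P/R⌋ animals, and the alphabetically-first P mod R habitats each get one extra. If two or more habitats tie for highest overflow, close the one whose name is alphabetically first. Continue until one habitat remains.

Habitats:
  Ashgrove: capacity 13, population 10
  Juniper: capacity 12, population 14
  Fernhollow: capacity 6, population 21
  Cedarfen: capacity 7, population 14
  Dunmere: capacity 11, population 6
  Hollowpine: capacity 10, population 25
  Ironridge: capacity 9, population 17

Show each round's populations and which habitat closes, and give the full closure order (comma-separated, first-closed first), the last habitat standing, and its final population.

Round 1: Ashgrove=10 Cedarfen=14 Dunmere=6 Fernhollow=21 Hollowpine=25 Ironridge=17 Juniper=14 → close Fernhollow (overflow 15)
  21÷6 = 3 each, +1 to first 3
Round 2: Ashgrove=14 Cedarfen=18 Dunmere=10 Hollowpine=28 Ironridge=20 Juniper=17 → close Hollowpine (overflow 18)
  28÷5 = 5 each, +1 to first 3
Round 3: Ashgrove=20 Cedarfen=24 Dunmere=16 Ironridge=25 Juniper=22 → close Cedarfen (overflow 17)
  24÷4 = 6 each, +1 to first 0
Round 4: Ashgrove=26 Dunmere=22 Ironridge=31 Juniper=28 → close Ironridge (overflow 22)
  31÷3 = 10 each, +1 to first 1
Round 5: Ashgrove=37 Dunmere=32 Juniper=38 → close Juniper (overflow 26)
  38÷2 = 19 each, +1 to first 0
Round 6: Ashgrove=56 Dunmere=51 → close Ashgrove (overflow 43)
  56÷1 = 56 each, +1 to first 0

Closure order: Fernhollow, Hollowpine, Cedarfen, Ironridge, Juniper, Ashgrove
Last habitat: Dunmere with 107 animals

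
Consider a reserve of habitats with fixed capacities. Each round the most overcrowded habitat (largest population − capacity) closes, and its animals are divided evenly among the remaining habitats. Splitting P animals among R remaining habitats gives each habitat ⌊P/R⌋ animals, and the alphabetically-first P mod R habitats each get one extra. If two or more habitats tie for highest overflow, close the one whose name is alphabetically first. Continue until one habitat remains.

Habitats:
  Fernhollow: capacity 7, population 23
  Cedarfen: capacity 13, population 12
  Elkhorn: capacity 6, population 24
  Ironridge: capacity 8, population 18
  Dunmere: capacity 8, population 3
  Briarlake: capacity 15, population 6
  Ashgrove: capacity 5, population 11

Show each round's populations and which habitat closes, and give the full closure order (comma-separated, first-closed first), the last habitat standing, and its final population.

Round 1: Ashgrove=11 Briarlake=6 Cedarfen=12 Dunmere=3 Elkhorn=24 Fernhollow=23 Ironridge=18 → close Elkhorn (overflow 18)
  24÷6 = 4 each, +1 to first 0
Round 2: Ashgrove=15 Briarlake=10 Cedarfen=16 Dunmere=7 Fernhollow=27 Ironridge=22 → close Fernhollow (overflow 20)
  27÷5 = 5 each, +1 to first 2
Round 3: Ashgrove=21 Briarlake=16 Cedarfen=21 Dunmere=12 Ironridge=27 → close Ironridge (overflow 19)
  27÷4 = 6 each, +1 to first 3
Round 4: Ashgrove=28 Briarlake=23 Cedarfen=28 Dunmere=18 → close Ashgrove (overflow 23)
  28÷3 = 9 each, +1 to first 1
Round 5: Briarlake=33 Cedarfen=37 Dunmere=27 → close Cedarfen (overflow 24)
  37÷2 = 18 each, +1 to first 1
Round 6: Briarlake=52 Dunmere=45 → close Briarlake (overflow 37)
  52÷1 = 52 each, +1 to first 0

Closure order: Elkhorn, Fernhollow, Ironridge, Ashgrove, Cedarfen, Briarlake
Last habitat: Dunmere with 97 animals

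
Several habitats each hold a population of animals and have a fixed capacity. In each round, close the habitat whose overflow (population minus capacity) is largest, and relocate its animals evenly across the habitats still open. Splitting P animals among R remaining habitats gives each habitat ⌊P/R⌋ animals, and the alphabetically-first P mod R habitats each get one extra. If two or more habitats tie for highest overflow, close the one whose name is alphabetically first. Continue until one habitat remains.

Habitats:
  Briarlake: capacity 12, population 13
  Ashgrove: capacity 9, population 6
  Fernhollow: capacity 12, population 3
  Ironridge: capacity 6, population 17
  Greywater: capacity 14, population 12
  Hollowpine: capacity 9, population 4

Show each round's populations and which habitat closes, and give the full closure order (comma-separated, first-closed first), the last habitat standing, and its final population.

Round 1: Ashgrove=6 Briarlake=13 Fernhollow=3 Greywater=12 Hollowpine=4 Ironridge=17 → close Ironridge (overflow 11)
  17÷5 = 3 each, +1 to first 2
Round 2: Ashgrove=10 Briarlake=17 Fernhollow=6 Greywater=15 Hollowpine=7 → close Briarlake (overflow 5)
  17÷4 = 4 each, +1 to first 1
Round 3: Ashgrove=15 Fernhollow=10 Greywater=19 Hollowpine=11 → close Ashgrove (overflow 6)
  15÷3 = 5 each, +1 to first 0
Round 4: Fernhollow=15 Greywater=24 Hollowpine=16 → close Greywater (overflow 10)
  24÷2 = 12 each, +1 to first 0
Round 5: Fernhollow=27 Hollowpine=28 → close Hollowpine (overflow 19)
  28÷1 = 28 each, +1 to first 0

Closure order: Ironridge, Briarlake, Ashgrove, Greywater, Hollowpine
Last habitat: Fernhollow with 55 animals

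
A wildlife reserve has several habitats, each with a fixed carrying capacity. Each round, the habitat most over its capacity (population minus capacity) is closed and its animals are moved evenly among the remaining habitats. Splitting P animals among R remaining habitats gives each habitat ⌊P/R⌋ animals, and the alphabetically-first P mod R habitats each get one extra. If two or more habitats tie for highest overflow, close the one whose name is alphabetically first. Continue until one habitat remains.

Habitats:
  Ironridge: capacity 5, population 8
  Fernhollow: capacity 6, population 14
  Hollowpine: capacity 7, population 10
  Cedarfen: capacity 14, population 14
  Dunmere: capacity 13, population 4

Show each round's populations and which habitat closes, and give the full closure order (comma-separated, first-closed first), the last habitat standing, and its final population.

Closure order: Fernhollow, Hollowpine, Ironridge, Cedarfen
Last habitat: Dunmere with 50 animals

Round 1: Cedarfen=14 Dunmere=4 Fernhollow=14 Hollowpine=10 Ironridge=8 → close Fernhollow (overflow 8)
  14÷4 = 3 each, +1 to first 2
Round 2: Cedarfen=18 Dunmere=8 Hollowpine=13 Ironridge=11 → close Hollowpine (overflow 6)
  13÷3 = 4 each, +1 to first 1
Round 3: Cedarfen=23 Dunmere=12 Ironridge=15 → close Ironridge (overflow 10)
  15÷2 = 7 each, +1 to first 1
Round 4: Cedarfen=31 Dunmere=19 → close Cedarfen (overflow 17)
  31÷1 = 31 each, +1 to first 0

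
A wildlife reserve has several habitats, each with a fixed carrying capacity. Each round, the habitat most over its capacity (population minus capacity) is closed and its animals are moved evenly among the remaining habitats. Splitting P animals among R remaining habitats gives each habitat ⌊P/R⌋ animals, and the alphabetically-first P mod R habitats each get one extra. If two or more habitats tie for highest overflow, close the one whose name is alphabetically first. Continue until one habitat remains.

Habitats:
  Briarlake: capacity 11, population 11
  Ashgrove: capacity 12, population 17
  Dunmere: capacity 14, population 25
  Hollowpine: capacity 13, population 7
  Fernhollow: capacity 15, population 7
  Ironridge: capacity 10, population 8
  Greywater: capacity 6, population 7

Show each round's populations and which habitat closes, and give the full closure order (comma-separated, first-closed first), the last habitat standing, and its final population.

Closure order: Dunmere, Ashgrove, Briarlake, Greywater, Ironridge, Fernhollow
Last habitat: Hollowpine with 82 animals

Round 1: Ashgrove=17 Briarlake=11 Dunmere=25 Fernhollow=7 Greywater=7 Hollowpine=7 Ironridge=8 → close Dunmere (overflow 11)
  25÷6 = 4 each, +1 to first 1
Round 2: Ashgrove=22 Briarlake=15 Fernhollow=11 Greywater=11 Hollowpine=11 Ironridge=12 → close Ashgrove (overflow 10)
  22÷5 = 4 each, +1 to first 2
Round 3: Briarlake=20 Fernhollow=16 Greywater=15 Hollowpine=15 Ironridge=16 → close Briarlake (overflow 9)
  20÷4 = 5 each, +1 to first 0
Round 4: Fernhollow=21 Greywater=20 Hollowpine=20 Ironridge=21 → close Greywater (overflow 14)
  20÷3 = 6 each, +1 to first 2
Round 5: Fernhollow=28 Hollowpine=27 Ironridge=27 → close Ironridge (overflow 17)
  27÷2 = 13 each, +1 to first 1
Round 6: Fernhollow=42 Hollowpine=40 → close Fernhollow (overflow 27)
  42÷1 = 42 each, +1 to first 0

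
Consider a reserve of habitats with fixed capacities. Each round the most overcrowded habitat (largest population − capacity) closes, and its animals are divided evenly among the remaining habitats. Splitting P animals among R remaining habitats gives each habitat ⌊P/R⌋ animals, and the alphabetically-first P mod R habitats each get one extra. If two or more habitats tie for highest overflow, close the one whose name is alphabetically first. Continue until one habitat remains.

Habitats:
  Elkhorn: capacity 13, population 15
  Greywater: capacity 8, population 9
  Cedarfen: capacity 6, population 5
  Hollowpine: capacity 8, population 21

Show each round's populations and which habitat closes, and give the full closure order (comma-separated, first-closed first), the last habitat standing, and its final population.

Round 1: Cedarfen=5 Elkhorn=15 Greywater=9 Hollowpine=21 → close Hollowpine (overflow 13)
  21÷3 = 7 each, +1 to first 0
Round 2: Cedarfen=12 Elkhorn=22 Greywater=16 → close Elkhorn (overflow 9)
  22÷2 = 11 each, +1 to first 0
Round 3: Cedarfen=23 Greywater=27 → close Greywater (overflow 19)
  27÷1 = 27 each, +1 to first 0

Closure order: Hollowpine, Elkhorn, Greywater
Last habitat: Cedarfen with 50 animals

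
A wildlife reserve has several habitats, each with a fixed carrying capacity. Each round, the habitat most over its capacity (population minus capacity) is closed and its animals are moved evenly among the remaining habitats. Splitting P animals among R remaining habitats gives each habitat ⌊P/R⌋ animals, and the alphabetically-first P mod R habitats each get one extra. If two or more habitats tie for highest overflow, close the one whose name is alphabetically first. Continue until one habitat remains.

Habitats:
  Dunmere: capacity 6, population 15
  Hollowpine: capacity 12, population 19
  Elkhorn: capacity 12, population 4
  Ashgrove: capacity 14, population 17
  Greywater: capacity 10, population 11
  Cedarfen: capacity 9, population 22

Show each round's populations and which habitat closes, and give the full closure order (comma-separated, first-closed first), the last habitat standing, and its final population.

Closure order: Cedarfen, Dunmere, Hollowpine, Ashgrove, Greywater
Last habitat: Elkhorn with 88 animals

Round 1: Ashgrove=17 Cedarfen=22 Dunmere=15 Elkhorn=4 Greywater=11 Hollowpine=19 → close Cedarfen (overflow 13)
  22÷5 = 4 each, +1 to first 2
Round 2: Ashgrove=22 Dunmere=20 Elkhorn=8 Greywater=15 Hollowpine=23 → close Dunmere (overflow 14)
  20÷4 = 5 each, +1 to first 0
Round 3: Ashgrove=27 Elkhorn=13 Greywater=20 Hollowpine=28 → close Hollowpine (overflow 16)
  28÷3 = 9 each, +1 to first 1
Round 4: Ashgrove=37 Elkhorn=22 Greywater=29 → close Ashgrove (overflow 23)
  37÷2 = 18 each, +1 to first 1
Round 5: Elkhorn=41 Greywater=47 → close Greywater (overflow 37)
  47÷1 = 47 each, +1 to first 0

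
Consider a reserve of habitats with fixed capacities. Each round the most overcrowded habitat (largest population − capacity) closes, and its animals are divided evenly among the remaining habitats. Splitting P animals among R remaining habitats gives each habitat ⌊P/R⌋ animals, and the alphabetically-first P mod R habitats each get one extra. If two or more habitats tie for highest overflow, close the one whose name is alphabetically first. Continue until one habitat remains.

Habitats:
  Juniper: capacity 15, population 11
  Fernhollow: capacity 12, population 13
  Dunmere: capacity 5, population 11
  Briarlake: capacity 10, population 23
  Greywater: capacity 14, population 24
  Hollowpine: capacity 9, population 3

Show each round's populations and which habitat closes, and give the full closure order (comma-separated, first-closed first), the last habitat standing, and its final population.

Closure order: Briarlake, Greywater, Dunmere, Fernhollow, Juniper
Last habitat: Hollowpine with 85 animals

Round 1: Briarlake=23 Dunmere=11 Fernhollow=13 Greywater=24 Hollowpine=3 Juniper=11 → close Briarlake (overflow 13)
  23÷5 = 4 each, +1 to first 3
Round 2: Dunmere=16 Fernhollow=18 Greywater=29 Hollowpine=7 Juniper=15 → close Greywater (overflow 15)
  29÷4 = 7 each, +1 to first 1
Round 3: Dunmere=24 Fernhollow=25 Hollowpine=14 Juniper=22 → close Dunmere (overflow 19)
  24÷3 = 8 each, +1 to first 0
Round 4: Fernhollow=33 Hollowpine=22 Juniper=30 → close Fernhollow (overflow 21)
  33÷2 = 16 each, +1 to first 1
Round 5: Hollowpine=39 Juniper=46 → close Juniper (overflow 31)
  46÷1 = 46 each, +1 to first 0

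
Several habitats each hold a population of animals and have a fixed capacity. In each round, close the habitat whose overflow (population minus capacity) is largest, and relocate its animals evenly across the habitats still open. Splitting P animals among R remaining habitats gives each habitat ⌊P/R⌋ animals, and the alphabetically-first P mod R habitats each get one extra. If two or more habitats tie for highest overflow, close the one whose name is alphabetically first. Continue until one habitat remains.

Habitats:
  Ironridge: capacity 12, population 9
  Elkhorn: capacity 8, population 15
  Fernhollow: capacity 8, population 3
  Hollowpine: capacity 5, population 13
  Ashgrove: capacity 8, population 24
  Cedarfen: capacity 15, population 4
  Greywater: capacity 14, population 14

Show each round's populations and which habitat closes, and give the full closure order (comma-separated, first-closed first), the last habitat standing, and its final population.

Closure order: Ashgrove, Hollowpine, Elkhorn, Greywater, Ironridge, Fernhollow
Last habitat: Cedarfen with 82 animals

Round 1: Ashgrove=24 Cedarfen=4 Elkhorn=15 Fernhollow=3 Greywater=14 Hollowpine=13 Ironridge=9 → close Ashgrove (overflow 16)
  24÷6 = 4 each, +1 to first 0
Round 2: Cedarfen=8 Elkhorn=19 Fernhollow=7 Greywater=18 Hollowpine=17 Ironridge=13 → close Hollowpine (overflow 12)
  17÷5 = 3 each, +1 to first 2
Round 3: Cedarfen=12 Elkhorn=23 Fernhollow=10 Greywater=21 Ironridge=16 → close Elkhorn (overflow 15)
  23÷4 = 5 each, +1 to first 3
Round 4: Cedarfen=18 Fernhollow=16 Greywater=27 Ironridge=21 → close Greywater (overflow 13)
  27÷3 = 9 each, +1 to first 0
Round 5: Cedarfen=27 Fernhollow=25 Ironridge=30 → close Ironridge (overflow 18)
  30÷2 = 15 each, +1 to first 0
Round 6: Cedarfen=42 Fernhollow=40 → close Fernhollow (overflow 32)
  40÷1 = 40 each, +1 to first 0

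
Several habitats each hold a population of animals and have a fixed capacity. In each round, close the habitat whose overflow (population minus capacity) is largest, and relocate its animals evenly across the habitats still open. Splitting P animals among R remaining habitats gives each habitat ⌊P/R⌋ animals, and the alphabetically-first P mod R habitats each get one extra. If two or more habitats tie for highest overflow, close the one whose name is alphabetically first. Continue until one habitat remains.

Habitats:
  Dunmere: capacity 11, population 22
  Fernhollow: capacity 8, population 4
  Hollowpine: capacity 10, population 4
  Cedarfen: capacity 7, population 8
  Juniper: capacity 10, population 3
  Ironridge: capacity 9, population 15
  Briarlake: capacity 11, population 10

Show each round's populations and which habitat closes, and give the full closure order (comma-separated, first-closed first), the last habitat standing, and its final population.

Round 1: Briarlake=10 Cedarfen=8 Dunmere=22 Fernhollow=4 Hollowpine=4 Ironridge=15 Juniper=3 → close Dunmere (overflow 11)
  22÷6 = 3 each, +1 to first 4
Round 2: Briarlake=14 Cedarfen=12 Fernhollow=8 Hollowpine=8 Ironridge=18 Juniper=6 → close Ironridge (overflow 9)
  18÷5 = 3 each, +1 to first 3
Round 3: Briarlake=18 Cedarfen=16 Fernhollow=12 Hollowpine=11 Juniper=9 → close Cedarfen (overflow 9)
  16÷4 = 4 each, +1 to first 0
Round 4: Briarlake=22 Fernhollow=16 Hollowpine=15 Juniper=13 → close Briarlake (overflow 11)
  22÷3 = 7 each, +1 to first 1
Round 5: Fernhollow=24 Hollowpine=22 Juniper=20 → close Fernhollow (overflow 16)
  24÷2 = 12 each, +1 to first 0
Round 6: Hollowpine=34 Juniper=32 → close Hollowpine (overflow 24)
  34÷1 = 34 each, +1 to first 0

Closure order: Dunmere, Ironridge, Cedarfen, Briarlake, Fernhollow, Hollowpine
Last habitat: Juniper with 66 animals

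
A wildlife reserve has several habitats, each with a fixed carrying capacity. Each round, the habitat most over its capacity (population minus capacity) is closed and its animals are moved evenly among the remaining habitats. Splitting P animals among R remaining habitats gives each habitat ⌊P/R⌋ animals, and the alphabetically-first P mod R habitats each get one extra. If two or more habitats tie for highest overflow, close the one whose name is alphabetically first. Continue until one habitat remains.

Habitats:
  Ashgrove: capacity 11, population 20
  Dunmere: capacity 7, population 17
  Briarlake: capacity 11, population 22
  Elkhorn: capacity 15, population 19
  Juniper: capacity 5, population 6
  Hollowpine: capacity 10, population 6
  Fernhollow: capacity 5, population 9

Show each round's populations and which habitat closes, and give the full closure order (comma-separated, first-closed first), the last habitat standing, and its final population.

Round 1: Ashgrove=20 Briarlake=22 Dunmere=17 Elkhorn=19 Fernhollow=9 Hollowpine=6 Juniper=6 → close Briarlake (overflow 11)
  22÷6 = 3 each, +1 to first 4
Round 2: Ashgrove=24 Dunmere=21 Elkhorn=23 Fernhollow=13 Hollowpine=9 Juniper=9 → close Dunmere (overflow 14)
  21÷5 = 4 each, +1 to first 1
Round 3: Ashgrove=29 Elkhorn=27 Fernhollow=17 Hollowpine=13 Juniper=13 → close Ashgrove (overflow 18)
  29÷4 = 7 each, +1 to first 1
Round 4: Elkhorn=35 Fernhollow=24 Hollowpine=20 Juniper=20 → close Elkhorn (overflow 20)
  35÷3 = 11 each, +1 to first 2
Round 5: Fernhollow=36 Hollowpine=32 Juniper=31 → close Fernhollow (overflow 31)
  36÷2 = 18 each, +1 to first 0
Round 6: Hollowpine=50 Juniper=49 → close Juniper (overflow 44)
  49÷1 = 49 each, +1 to first 0

Closure order: Briarlake, Dunmere, Ashgrove, Elkhorn, Fernhollow, Juniper
Last habitat: Hollowpine with 99 animals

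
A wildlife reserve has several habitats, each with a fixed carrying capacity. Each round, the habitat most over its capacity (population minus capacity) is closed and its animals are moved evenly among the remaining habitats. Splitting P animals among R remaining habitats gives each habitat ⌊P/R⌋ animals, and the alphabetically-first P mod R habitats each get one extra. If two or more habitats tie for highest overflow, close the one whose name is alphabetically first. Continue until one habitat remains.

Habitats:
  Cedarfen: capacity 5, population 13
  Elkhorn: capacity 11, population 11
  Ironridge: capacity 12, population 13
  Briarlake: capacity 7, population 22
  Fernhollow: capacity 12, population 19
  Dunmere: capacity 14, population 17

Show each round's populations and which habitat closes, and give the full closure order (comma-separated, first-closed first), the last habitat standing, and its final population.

Round 1: Briarlake=22 Cedarfen=13 Dunmere=17 Elkhorn=11 Fernhollow=19 Ironridge=13 → close Briarlake (overflow 15)
  22÷5 = 4 each, +1 to first 2
Round 2: Cedarfen=18 Dunmere=22 Elkhorn=15 Fernhollow=23 Ironridge=17 → close Cedarfen (overflow 13)
  18÷4 = 4 each, +1 to first 2
Round 3: Dunmere=27 Elkhorn=20 Fernhollow=27 Ironridge=21 → close Fernhollow (overflow 15)
  27÷3 = 9 each, +1 to first 0
Round 4: Dunmere=36 Elkhorn=29 Ironridge=30 → close Dunmere (overflow 22)
  36÷2 = 18 each, +1 to first 0
Round 5: Elkhorn=47 Ironridge=48 → close Elkhorn (overflow 36)
  47÷1 = 47 each, +1 to first 0

Closure order: Briarlake, Cedarfen, Fernhollow, Dunmere, Elkhorn
Last habitat: Ironridge with 95 animals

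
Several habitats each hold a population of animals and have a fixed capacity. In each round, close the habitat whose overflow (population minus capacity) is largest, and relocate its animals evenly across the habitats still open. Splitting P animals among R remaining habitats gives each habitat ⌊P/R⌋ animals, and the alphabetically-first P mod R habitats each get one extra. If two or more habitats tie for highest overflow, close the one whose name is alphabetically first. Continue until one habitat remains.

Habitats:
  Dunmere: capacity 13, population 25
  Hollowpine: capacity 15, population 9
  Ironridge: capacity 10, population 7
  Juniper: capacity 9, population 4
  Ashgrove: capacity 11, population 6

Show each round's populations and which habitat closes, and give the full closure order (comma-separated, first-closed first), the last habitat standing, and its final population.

Closure order: Dunmere, Ironridge, Ashgrove, Juniper
Last habitat: Hollowpine with 51 animals

Round 1: Ashgrove=6 Dunmere=25 Hollowpine=9 Ironridge=7 Juniper=4 → close Dunmere (overflow 12)
  25÷4 = 6 each, +1 to first 1
Round 2: Ashgrove=13 Hollowpine=15 Ironridge=13 Juniper=10 → close Ironridge (overflow 3)
  13÷3 = 4 each, +1 to first 1
Round 3: Ashgrove=18 Hollowpine=19 Juniper=14 → close Ashgrove (overflow 7)
  18÷2 = 9 each, +1 to first 0
Round 4: Hollowpine=28 Juniper=23 → close Juniper (overflow 14)
  23÷1 = 23 each, +1 to first 0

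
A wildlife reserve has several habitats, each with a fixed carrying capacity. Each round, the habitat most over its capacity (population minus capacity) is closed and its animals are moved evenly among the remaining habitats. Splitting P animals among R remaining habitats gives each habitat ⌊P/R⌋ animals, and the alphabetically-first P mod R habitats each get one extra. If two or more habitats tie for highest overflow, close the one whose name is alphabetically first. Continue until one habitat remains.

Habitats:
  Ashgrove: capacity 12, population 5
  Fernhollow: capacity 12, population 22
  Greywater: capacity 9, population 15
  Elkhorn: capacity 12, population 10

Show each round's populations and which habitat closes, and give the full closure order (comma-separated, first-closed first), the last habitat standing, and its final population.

Round 1: Ashgrove=5 Elkhorn=10 Fernhollow=22 Greywater=15 → close Fernhollow (overflow 10)
  22÷3 = 7 each, +1 to first 1
Round 2: Ashgrove=13 Elkhorn=17 Greywater=22 → close Greywater (overflow 13)
  22÷2 = 11 each, +1 to first 0
Round 3: Ashgrove=24 Elkhorn=28 → close Elkhorn (overflow 16)
  28÷1 = 28 each, +1 to first 0

Closure order: Fernhollow, Greywater, Elkhorn
Last habitat: Ashgrove with 52 animals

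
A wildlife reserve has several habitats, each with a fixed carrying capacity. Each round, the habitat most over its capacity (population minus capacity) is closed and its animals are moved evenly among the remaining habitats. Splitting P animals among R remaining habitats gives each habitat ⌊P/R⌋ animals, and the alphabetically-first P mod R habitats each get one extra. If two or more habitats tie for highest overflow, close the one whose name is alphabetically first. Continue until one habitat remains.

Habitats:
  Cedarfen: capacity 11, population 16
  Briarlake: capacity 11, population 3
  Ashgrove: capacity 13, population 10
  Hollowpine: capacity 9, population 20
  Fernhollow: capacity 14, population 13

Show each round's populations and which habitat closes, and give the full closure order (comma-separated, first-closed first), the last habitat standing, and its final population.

Round 1: Ashgrove=10 Briarlake=3 Cedarfen=16 Fernhollow=13 Hollowpine=20 → close Hollowpine (overflow 11)
  20÷4 = 5 each, +1 to first 0
Round 2: Ashgrove=15 Briarlake=8 Cedarfen=21 Fernhollow=18 → close Cedarfen (overflow 10)
  21÷3 = 7 each, +1 to first 0
Round 3: Ashgrove=22 Briarlake=15 Fernhollow=25 → close Fernhollow (overflow 11)
  25÷2 = 12 each, +1 to first 1
Round 4: Ashgrove=35 Briarlake=27 → close Ashgrove (overflow 22)
  35÷1 = 35 each, +1 to first 0

Closure order: Hollowpine, Cedarfen, Fernhollow, Ashgrove
Last habitat: Briarlake with 62 animals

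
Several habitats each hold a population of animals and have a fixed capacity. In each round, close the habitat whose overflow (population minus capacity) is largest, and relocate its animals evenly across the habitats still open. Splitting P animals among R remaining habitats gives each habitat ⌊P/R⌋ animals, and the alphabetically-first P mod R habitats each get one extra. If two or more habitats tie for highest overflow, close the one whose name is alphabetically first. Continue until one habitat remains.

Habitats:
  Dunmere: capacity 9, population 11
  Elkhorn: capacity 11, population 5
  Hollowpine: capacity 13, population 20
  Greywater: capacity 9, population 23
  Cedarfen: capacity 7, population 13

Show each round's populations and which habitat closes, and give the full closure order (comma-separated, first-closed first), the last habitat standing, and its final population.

Closure order: Greywater, Cedarfen, Hollowpine, Dunmere
Last habitat: Elkhorn with 72 animals

Round 1: Cedarfen=13 Dunmere=11 Elkhorn=5 Greywater=23 Hollowpine=20 → close Greywater (overflow 14)
  23÷4 = 5 each, +1 to first 3
Round 2: Cedarfen=19 Dunmere=17 Elkhorn=11 Hollowpine=25 → close Cedarfen (overflow 12)
  19÷3 = 6 each, +1 to first 1
Round 3: Dunmere=24 Elkhorn=17 Hollowpine=31 → close Hollowpine (overflow 18)
  31÷2 = 15 each, +1 to first 1
Round 4: Dunmere=40 Elkhorn=32 → close Dunmere (overflow 31)
  40÷1 = 40 each, +1 to first 0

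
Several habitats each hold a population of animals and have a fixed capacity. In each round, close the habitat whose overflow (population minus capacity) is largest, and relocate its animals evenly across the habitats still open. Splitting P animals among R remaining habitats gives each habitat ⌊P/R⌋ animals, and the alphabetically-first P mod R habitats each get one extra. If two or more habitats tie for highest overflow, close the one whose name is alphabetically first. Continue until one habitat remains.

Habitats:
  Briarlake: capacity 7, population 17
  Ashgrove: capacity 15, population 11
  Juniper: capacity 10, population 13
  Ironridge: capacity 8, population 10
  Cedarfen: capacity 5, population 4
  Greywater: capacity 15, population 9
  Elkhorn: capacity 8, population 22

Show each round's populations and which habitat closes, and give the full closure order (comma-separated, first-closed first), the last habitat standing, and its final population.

Round 1: Ashgrove=11 Briarlake=17 Cedarfen=4 Elkhorn=22 Greywater=9 Ironridge=10 Juniper=13 → close Elkhorn (overflow 14)
  22÷6 = 3 each, +1 to first 4
Round 2: Ashgrove=15 Briarlake=21 Cedarfen=8 Greywater=13 Ironridge=13 Juniper=16 → close Briarlake (overflow 14)
  21÷5 = 4 each, +1 to first 1
Round 3: Ashgrove=20 Cedarfen=12 Greywater=17 Ironridge=17 Juniper=20 → close Juniper (overflow 10)
  20÷4 = 5 each, +1 to first 0
Round 4: Ashgrove=25 Cedarfen=17 Greywater=22 Ironridge=22 → close Ironridge (overflow 14)
  22÷3 = 7 each, +1 to first 1
Round 5: Ashgrove=33 Cedarfen=24 Greywater=29 → close Cedarfen (overflow 19)
  24÷2 = 12 each, +1 to first 0
Round 6: Ashgrove=45 Greywater=41 → close Ashgrove (overflow 30)
  45÷1 = 45 each, +1 to first 0

Closure order: Elkhorn, Briarlake, Juniper, Ironridge, Cedarfen, Ashgrove
Last habitat: Greywater with 86 animals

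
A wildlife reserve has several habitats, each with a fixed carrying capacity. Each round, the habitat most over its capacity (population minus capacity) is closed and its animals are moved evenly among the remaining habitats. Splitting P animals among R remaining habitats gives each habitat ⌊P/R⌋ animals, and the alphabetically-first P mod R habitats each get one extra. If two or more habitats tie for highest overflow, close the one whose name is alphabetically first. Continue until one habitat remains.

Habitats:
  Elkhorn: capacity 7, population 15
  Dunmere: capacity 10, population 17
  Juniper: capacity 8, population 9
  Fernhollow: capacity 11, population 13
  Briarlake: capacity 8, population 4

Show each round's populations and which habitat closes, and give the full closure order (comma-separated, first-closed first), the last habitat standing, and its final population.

Closure order: Elkhorn, Dunmere, Fernhollow, Juniper
Last habitat: Briarlake with 58 animals

Round 1: Briarlake=4 Dunmere=17 Elkhorn=15 Fernhollow=13 Juniper=9 → close Elkhorn (overflow 8)
  15÷4 = 3 each, +1 to first 3
Round 2: Briarlake=8 Dunmere=21 Fernhollow=17 Juniper=12 → close Dunmere (overflow 11)
  21÷3 = 7 each, +1 to first 0
Round 3: Briarlake=15 Fernhollow=24 Juniper=19 → close Fernhollow (overflow 13)
  24÷2 = 12 each, +1 to first 0
Round 4: Briarlake=27 Juniper=31 → close Juniper (overflow 23)
  31÷1 = 31 each, +1 to first 0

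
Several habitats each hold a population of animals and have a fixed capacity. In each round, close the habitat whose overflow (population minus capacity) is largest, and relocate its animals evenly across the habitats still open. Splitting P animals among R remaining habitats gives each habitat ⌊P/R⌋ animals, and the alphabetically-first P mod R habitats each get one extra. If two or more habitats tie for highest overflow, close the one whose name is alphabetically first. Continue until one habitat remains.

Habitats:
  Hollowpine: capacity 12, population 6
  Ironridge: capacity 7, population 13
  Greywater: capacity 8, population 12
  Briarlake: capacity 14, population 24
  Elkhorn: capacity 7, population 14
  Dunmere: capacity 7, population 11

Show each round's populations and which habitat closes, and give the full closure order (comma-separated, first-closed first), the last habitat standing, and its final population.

Closure order: Briarlake, Elkhorn, Dunmere, Greywater, Ironridge
Last habitat: Hollowpine with 80 animals

Round 1: Briarlake=24 Dunmere=11 Elkhorn=14 Greywater=12 Hollowpine=6 Ironridge=13 → close Briarlake (overflow 10)
  24÷5 = 4 each, +1 to first 4
Round 2: Dunmere=16 Elkhorn=19 Greywater=17 Hollowpine=11 Ironridge=17 → close Elkhorn (overflow 12)
  19÷4 = 4 each, +1 to first 3
Round 3: Dunmere=21 Greywater=22 Hollowpine=16 Ironridge=21 → close Dunmere (overflow 14)
  21÷3 = 7 each, +1 to first 0
Round 4: Greywater=29 Hollowpine=23 Ironridge=28 → close Greywater (overflow 21)
  29÷2 = 14 each, +1 to first 1
Round 5: Hollowpine=38 Ironridge=42 → close Ironridge (overflow 35)
  42÷1 = 42 each, +1 to first 0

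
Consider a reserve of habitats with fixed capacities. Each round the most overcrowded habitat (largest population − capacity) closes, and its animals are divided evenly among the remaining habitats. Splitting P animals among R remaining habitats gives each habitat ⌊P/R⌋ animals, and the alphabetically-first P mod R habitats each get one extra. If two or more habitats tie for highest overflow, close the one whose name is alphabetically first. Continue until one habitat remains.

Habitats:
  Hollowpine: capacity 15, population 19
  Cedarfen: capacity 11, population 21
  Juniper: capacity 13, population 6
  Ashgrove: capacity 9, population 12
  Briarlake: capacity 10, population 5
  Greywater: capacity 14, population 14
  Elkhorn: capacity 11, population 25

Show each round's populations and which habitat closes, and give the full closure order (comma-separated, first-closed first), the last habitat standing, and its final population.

Closure order: Elkhorn, Cedarfen, Ashgrove, Hollowpine, Greywater, Briarlake
Last habitat: Juniper with 102 animals

Round 1: Ashgrove=12 Briarlake=5 Cedarfen=21 Elkhorn=25 Greywater=14 Hollowpine=19 Juniper=6 → close Elkhorn (overflow 14)
  25÷6 = 4 each, +1 to first 1
Round 2: Ashgrove=17 Briarlake=9 Cedarfen=25 Greywater=18 Hollowpine=23 Juniper=10 → close Cedarfen (overflow 14)
  25÷5 = 5 each, +1 to first 0
Round 3: Ashgrove=22 Briarlake=14 Greywater=23 Hollowpine=28 Juniper=15 → close Ashgrove (overflow 13)
  22÷4 = 5 each, +1 to first 2
Round 4: Briarlake=20 Greywater=29 Hollowpine=33 Juniper=20 → close Hollowpine (overflow 18)
  33÷3 = 11 each, +1 to first 0
Round 5: Briarlake=31 Greywater=40 Juniper=31 → close Greywater (overflow 26)
  40÷2 = 20 each, +1 to first 0
Round 6: Briarlake=51 Juniper=51 → close Briarlake (overflow 41)
  51÷1 = 51 each, +1 to first 0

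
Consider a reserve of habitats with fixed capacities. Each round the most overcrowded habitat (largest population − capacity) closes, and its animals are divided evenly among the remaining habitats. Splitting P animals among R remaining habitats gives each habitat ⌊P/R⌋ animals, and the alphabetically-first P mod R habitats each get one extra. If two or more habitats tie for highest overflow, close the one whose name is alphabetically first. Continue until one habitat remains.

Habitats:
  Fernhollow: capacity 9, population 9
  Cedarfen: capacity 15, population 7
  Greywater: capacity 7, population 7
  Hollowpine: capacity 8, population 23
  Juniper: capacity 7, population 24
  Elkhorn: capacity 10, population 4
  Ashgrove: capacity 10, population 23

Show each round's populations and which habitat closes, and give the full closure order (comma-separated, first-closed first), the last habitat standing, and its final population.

Closure order: Juniper, Hollowpine, Ashgrove, Fernhollow, Greywater, Cedarfen
Last habitat: Elkhorn with 97 animals

Round 1: Ashgrove=23 Cedarfen=7 Elkhorn=4 Fernhollow=9 Greywater=7 Hollowpine=23 Juniper=24 → close Juniper (overflow 17)
  24÷6 = 4 each, +1 to first 0
Round 2: Ashgrove=27 Cedarfen=11 Elkhorn=8 Fernhollow=13 Greywater=11 Hollowpine=27 → close Hollowpine (overflow 19)
  27÷5 = 5 each, +1 to first 2
Round 3: Ashgrove=33 Cedarfen=17 Elkhorn=13 Fernhollow=18 Greywater=16 → close Ashgrove (overflow 23)
  33÷4 = 8 each, +1 to first 1
Round 4: Cedarfen=26 Elkhorn=21 Fernhollow=26 Greywater=24 → close Fernhollow (overflow 17)
  26÷3 = 8 each, +1 to first 2
Round 5: Cedarfen=35 Elkhorn=30 Greywater=32 → close Greywater (overflow 25)
  32÷2 = 16 each, +1 to first 0
Round 6: Cedarfen=51 Elkhorn=46 → close Cedarfen (overflow 36)
  51÷1 = 51 each, +1 to first 0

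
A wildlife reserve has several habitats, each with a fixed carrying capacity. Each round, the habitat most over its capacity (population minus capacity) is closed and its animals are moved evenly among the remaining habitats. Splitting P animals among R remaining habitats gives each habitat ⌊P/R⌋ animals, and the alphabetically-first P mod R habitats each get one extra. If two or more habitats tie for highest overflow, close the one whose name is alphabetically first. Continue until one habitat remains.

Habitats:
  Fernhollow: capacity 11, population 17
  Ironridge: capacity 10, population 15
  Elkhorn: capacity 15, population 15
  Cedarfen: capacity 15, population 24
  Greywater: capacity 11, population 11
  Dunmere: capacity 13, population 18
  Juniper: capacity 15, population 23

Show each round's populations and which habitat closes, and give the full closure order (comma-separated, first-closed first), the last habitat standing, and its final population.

Round 1: Cedarfen=24 Dunmere=18 Elkhorn=15 Fernhollow=17 Greywater=11 Ironridge=15 Juniper=23 → close Cedarfen (overflow 9)
  24÷6 = 4 each, +1 to first 0
Round 2: Dunmere=22 Elkhorn=19 Fernhollow=21 Greywater=15 Ironridge=19 Juniper=27 → close Juniper (overflow 12)
  27÷5 = 5 each, +1 to first 2
Round 3: Dunmere=28 Elkhorn=25 Fernhollow=26 Greywater=20 Ironridge=24 → close Dunmere (overflow 15)
  28÷4 = 7 each, +1 to first 0
Round 4: Elkhorn=32 Fernhollow=33 Greywater=27 Ironridge=31 → close Fernhollow (overflow 22)
  33÷3 = 11 each, +1 to first 0
Round 5: Elkhorn=43 Greywater=38 Ironridge=42 → close Ironridge (overflow 32)
  42÷2 = 21 each, +1 to first 0
Round 6: Elkhorn=64 Greywater=59 → close Elkhorn (overflow 49)
  64÷1 = 64 each, +1 to first 0

Closure order: Cedarfen, Juniper, Dunmere, Fernhollow, Ironridge, Elkhorn
Last habitat: Greywater with 123 animals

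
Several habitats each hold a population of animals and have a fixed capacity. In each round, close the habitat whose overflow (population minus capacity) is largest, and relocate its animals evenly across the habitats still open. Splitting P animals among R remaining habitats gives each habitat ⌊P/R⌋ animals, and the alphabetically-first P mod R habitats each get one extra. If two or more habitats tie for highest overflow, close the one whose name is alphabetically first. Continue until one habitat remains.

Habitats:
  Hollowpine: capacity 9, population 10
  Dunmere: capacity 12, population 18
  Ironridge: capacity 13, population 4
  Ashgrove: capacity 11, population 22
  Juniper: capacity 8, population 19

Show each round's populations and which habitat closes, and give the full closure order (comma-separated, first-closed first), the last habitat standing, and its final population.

Closure order: Ashgrove, Juniper, Dunmere, Hollowpine
Last habitat: Ironridge with 73 animals

Round 1: Ashgrove=22 Dunmere=18 Hollowpine=10 Ironridge=4 Juniper=19 → close Ashgrove (overflow 11)
  22÷4 = 5 each, +1 to first 2
Round 2: Dunmere=24 Hollowpine=16 Ironridge=9 Juniper=24 → close Juniper (overflow 16)
  24÷3 = 8 each, +1 to first 0
Round 3: Dunmere=32 Hollowpine=24 Ironridge=17 → close Dunmere (overflow 20)
  32÷2 = 16 each, +1 to first 0
Round 4: Hollowpine=40 Ironridge=33 → close Hollowpine (overflow 31)
  40÷1 = 40 each, +1 to first 0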